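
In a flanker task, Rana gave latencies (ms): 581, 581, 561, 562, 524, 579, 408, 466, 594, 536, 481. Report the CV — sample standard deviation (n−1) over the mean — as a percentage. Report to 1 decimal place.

n = 11, Σ = 5873, M = 533.9091
Σ(x−M)² = 34968.909; s = √(34968.909/10) = 59.1345
CV = 59.1345 / 533.9091 = 0.11076 = 11.076%

11.1%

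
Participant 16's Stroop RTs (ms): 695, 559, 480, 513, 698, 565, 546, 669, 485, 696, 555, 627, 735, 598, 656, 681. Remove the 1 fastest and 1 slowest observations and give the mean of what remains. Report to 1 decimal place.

Sorted: 480, 485, 513, 546, 555, 559, 565, 598, 627, 656, 669, 681, 695, 696, 698, 735
Drop lowest 1 (480) and highest 1 (735)
Remaining (n=14): Σ = 8543, mean = 8543/14 = 610.214

610.2 ms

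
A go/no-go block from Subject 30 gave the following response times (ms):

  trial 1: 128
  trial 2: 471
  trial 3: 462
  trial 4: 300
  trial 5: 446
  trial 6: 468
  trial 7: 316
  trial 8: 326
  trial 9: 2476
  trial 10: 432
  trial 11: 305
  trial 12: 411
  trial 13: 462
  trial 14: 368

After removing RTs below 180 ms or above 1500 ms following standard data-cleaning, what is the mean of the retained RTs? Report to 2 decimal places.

Excluded: 128, 2476
Retained (n=12): Σ = 4767
Mean = 4767/12 = 397.2500

397.25 ms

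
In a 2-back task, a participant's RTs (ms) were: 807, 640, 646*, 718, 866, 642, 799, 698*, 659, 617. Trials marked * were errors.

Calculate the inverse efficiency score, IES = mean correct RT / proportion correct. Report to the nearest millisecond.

898 ms

Correct trials (n=8): 807, 640, 718, 866, 642, 799, 659, 617
Mean correct RT = 5748/8 = 718.5000 ms
Proportion correct = 8/10
IES = 718.5000 / (8/10) = 898.125 ms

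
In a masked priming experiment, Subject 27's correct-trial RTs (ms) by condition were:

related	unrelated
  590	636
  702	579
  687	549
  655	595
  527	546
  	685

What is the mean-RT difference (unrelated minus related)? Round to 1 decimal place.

M(related) = 3161/5 = 632.200
M(unrelated) = 3590/6 = 598.333
Difference = 598.333 − 632.200 = -33.867 ms

-33.9 ms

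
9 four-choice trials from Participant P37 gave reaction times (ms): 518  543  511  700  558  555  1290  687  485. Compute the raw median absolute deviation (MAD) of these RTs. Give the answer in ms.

Sorted: 485, 511, 518, 543, 555, 558, 687, 700, 1290 → median = 555
|x − 555|: 37, 12, 44, 145, 3, 0, 735, 132, 70
Sorted deviations: 0, 3, 12, 37, 44, 70, 132, 145, 735 → MAD = 44

44 ms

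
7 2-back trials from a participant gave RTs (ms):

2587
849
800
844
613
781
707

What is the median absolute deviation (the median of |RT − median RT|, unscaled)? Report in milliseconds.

Sorted: 613, 707, 781, 800, 844, 849, 2587 → median = 800
|x − 800|: 1787, 49, 0, 44, 187, 19, 93
Sorted deviations: 0, 19, 44, 49, 93, 187, 1787 → MAD = 49

49 ms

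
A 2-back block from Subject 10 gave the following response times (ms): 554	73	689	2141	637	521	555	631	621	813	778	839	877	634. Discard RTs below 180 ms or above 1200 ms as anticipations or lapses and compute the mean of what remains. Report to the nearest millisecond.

Excluded: 73, 2141
Retained (n=12): Σ = 8149
Mean = 8149/12 = 679.0833

679 ms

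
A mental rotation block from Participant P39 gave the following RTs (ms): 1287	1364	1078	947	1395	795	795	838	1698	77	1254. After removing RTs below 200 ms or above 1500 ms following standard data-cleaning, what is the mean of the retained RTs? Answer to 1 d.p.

1083.7 ms

Excluded: 77, 1698
Retained (n=9): Σ = 9753
Mean = 9753/9 = 1083.6667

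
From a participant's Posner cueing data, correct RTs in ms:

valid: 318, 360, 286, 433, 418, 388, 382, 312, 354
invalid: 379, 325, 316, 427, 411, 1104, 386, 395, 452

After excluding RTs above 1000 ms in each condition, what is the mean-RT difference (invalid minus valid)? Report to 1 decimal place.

25.2 ms

invalid: exclude 1104
M(valid) = 3251/9 = 361.222
M(invalid) = 3091/8 = 386.375
Difference = 386.375 − 361.222 = 25.153 ms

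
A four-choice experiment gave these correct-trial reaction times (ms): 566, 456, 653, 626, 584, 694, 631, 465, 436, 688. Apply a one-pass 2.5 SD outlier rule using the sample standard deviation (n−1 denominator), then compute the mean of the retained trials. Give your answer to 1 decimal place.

579.9 ms

n = 10, ΣRT = 5799, M = 579.900
Σ(x−M)² = 84254.90; s = √(84254.90/9) = 96.756
Cutoffs: 579.900 ± 2.5·96.756 → [338.0, 821.8]
No RTs fall outside the cutoffs; all 10 retained. Mean = 5799/10 = 579.900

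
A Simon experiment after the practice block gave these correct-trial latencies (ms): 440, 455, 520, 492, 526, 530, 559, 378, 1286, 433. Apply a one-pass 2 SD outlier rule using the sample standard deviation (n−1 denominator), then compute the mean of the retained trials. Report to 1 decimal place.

481.4 ms

n = 10, ΣRT = 5619, M = 561.900
Σ(x−M)² = 609998.90; s = √(609998.90/9) = 260.341
Cutoffs: 561.900 ± 2·260.341 → [41.2, 1082.6]
Outside: 1286 → excluded.
Retained (n=9): Σ = 4333, mean = 4333/9 = 481.444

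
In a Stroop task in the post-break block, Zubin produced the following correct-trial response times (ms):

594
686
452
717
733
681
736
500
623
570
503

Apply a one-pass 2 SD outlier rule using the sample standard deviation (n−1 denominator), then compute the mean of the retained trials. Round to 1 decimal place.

617.7 ms

n = 11, ΣRT = 6795, M = 617.727
Σ(x−M)² = 103152.18; s = √(103152.18/10) = 101.564
Cutoffs: 617.727 ± 2·101.564 → [414.6, 820.9]
No RTs fall outside the cutoffs; all 11 retained. Mean = 6795/11 = 617.727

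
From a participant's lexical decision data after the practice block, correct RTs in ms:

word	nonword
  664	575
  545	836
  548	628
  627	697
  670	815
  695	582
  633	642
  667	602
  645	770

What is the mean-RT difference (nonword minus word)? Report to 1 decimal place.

50.3 ms

M(word) = 5694/9 = 632.667
M(nonword) = 6147/9 = 683.000
Difference = 683.000 − 632.667 = 50.333 ms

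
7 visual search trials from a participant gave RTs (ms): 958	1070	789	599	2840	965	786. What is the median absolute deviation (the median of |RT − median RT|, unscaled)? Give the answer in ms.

169 ms

Sorted: 599, 786, 789, 958, 965, 1070, 2840 → median = 958
|x − 958|: 0, 112, 169, 359, 1882, 7, 172
Sorted deviations: 0, 7, 112, 169, 172, 359, 1882 → MAD = 169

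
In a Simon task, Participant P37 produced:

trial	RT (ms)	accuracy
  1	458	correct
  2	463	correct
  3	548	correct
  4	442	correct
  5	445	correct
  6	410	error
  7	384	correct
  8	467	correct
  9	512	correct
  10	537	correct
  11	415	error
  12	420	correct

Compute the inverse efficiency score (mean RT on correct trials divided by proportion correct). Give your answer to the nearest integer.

561 ms

Correct trials (n=10): 458, 463, 548, 442, 445, 384, 467, 512, 537, 420
Mean correct RT = 4676/10 = 467.6000 ms
Proportion correct = 10/12
IES = 467.6000 / (10/12) = 561.120 ms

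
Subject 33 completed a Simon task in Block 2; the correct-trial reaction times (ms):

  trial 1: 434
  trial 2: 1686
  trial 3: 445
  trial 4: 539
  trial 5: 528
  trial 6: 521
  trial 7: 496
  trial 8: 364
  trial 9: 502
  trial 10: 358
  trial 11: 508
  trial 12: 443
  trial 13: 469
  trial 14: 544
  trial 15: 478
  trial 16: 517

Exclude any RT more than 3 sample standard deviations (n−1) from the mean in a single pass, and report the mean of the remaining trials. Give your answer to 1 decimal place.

n = 16, ΣRT = 8832, M = 552.000
Σ(x−M)² = 1419122.00; s = √(1419122.00/15) = 307.584
Cutoffs: 552.000 ± 3·307.584 → [-370.8, 1474.8]
Outside: 1686 → excluded.
Retained (n=15): Σ = 7146, mean = 7146/15 = 476.400

476.4 ms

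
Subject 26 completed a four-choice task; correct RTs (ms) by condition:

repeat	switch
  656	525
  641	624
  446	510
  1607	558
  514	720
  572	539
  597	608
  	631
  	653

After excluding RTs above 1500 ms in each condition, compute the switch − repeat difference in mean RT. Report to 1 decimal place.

repeat: exclude 1607
M(repeat) = 3426/6 = 571.000
M(switch) = 5368/9 = 596.444
Difference = 596.444 − 571.000 = 25.444 ms

25.4 ms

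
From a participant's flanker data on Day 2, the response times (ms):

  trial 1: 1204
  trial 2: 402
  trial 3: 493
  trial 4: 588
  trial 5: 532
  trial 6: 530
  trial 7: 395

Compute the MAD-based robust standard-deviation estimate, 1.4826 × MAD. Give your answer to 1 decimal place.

Sorted: 395, 402, 493, 530, 532, 588, 1204 → median = 530
|x − 530| sorted: 0, 2, 37, 58, 128, 135, 674 → MAD = 58
Robust SD ≈ 1.4826 × 58 = 85.991

86.0 ms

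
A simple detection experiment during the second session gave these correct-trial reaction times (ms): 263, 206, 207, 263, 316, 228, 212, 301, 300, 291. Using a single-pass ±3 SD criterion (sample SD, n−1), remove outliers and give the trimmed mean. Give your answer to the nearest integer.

259 ms

n = 10, ΣRT = 2587, M = 258.700
Σ(x−M)² = 16432.10; s = √(16432.10/9) = 42.729
Cutoffs: 258.700 ± 3·42.729 → [130.5, 386.9]
No RTs fall outside the cutoffs; all 10 retained. Mean = 2587/10 = 258.700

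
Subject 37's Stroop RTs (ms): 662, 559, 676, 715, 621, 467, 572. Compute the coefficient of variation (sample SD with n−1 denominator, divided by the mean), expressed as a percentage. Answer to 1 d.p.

n = 7, Σ = 4272, M = 610.2857
Σ(x−M)² = 42699.429; s = √(42699.429/6) = 84.3598
CV = 84.3598 / 610.2857 = 0.13823 = 13.823%

13.8%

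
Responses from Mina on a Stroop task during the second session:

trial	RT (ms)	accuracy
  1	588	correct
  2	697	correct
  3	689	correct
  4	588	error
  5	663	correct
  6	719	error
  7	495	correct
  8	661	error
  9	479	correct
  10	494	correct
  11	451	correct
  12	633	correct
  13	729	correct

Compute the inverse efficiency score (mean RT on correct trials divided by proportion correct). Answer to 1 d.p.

769.3 ms

Correct trials (n=10): 588, 697, 689, 663, 495, 479, 494, 451, 633, 729
Mean correct RT = 5918/10 = 591.8000 ms
Proportion correct = 10/13
IES = 591.8000 / (10/13) = 769.340 ms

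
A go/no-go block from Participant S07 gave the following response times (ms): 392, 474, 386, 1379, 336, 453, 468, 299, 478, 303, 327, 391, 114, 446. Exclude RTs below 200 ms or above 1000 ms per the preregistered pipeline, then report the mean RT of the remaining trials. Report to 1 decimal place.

396.1 ms

Excluded: 114, 1379
Retained (n=12): Σ = 4753
Mean = 4753/12 = 396.0833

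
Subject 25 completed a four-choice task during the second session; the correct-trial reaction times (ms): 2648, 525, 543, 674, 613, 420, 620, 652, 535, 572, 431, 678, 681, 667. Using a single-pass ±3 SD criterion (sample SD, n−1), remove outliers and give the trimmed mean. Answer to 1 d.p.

n = 14, ΣRT = 10259, M = 732.786
Σ(x−M)² = 4048182.36; s = √(4048182.36/13) = 558.031
Cutoffs: 732.786 ± 3·558.031 → [-941.3, 2406.9]
Outside: 2648 → excluded.
Retained (n=13): Σ = 7611, mean = 7611/13 = 585.462

585.5 ms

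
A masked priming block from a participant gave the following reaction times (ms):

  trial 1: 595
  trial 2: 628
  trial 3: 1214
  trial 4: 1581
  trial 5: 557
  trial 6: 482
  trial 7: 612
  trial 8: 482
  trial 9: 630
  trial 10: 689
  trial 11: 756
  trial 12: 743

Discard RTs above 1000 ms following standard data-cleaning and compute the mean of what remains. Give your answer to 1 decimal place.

617.4 ms

Excluded: 1214, 1581
Retained (n=10): Σ = 6174
Mean = 6174/10 = 617.4000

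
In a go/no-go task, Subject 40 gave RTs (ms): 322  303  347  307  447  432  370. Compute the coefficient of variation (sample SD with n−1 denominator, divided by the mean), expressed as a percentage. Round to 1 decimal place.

n = 7, Σ = 2528, M = 361.1429
Σ(x−M)² = 20514.857; s = √(20514.857/6) = 58.4734
CV = 58.4734 / 361.1429 = 0.16191 = 16.191%

16.2%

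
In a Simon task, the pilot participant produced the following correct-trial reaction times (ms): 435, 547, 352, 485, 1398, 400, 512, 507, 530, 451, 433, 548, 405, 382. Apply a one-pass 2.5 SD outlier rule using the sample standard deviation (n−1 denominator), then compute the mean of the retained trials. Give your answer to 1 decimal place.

n = 14, ΣRT = 7385, M = 527.500
Σ(x−M)² = 867615.50; s = √(867615.50/13) = 258.340
Cutoffs: 527.500 ± 2.5·258.340 → [-118.4, 1173.4]
Outside: 1398 → excluded.
Retained (n=13): Σ = 5987, mean = 5987/13 = 460.538

460.5 ms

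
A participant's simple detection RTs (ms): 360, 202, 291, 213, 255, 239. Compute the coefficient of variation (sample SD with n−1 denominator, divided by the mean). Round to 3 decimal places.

n = 6, Σ = 1560, M = 260.0000
Σ(x−M)² = 17000.000; s = √(17000.000/5) = 58.3095
CV = 58.3095 / 260.0000 = 0.22427

0.224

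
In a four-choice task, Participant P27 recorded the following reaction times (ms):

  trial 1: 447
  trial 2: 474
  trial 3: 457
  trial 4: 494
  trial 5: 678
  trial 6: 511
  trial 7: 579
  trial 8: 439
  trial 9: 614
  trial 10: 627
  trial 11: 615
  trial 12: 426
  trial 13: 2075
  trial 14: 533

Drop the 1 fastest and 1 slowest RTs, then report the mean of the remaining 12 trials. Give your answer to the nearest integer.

539 ms

Sorted: 426, 439, 447, 457, 474, 494, 511, 533, 579, 614, 615, 627, 678, 2075
Drop lowest 1 (426) and highest 1 (2075)
Remaining (n=12): Σ = 6468, mean = 6468/12 = 539.000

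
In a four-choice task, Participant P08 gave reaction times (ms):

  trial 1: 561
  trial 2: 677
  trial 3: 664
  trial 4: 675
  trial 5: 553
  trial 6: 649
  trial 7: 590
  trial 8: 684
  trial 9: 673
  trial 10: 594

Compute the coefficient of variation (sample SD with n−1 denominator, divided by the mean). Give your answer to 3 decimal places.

n = 10, Σ = 6320, M = 632.0000
Σ(x−M)² = 24062.000; s = √(24062.000/9) = 51.7064
CV = 51.7064 / 632.0000 = 0.08181

0.082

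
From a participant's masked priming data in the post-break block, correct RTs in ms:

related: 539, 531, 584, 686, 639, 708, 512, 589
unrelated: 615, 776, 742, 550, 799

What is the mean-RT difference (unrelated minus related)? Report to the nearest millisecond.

98 ms

M(related) = 4788/8 = 598.500
M(unrelated) = 3482/5 = 696.400
Difference = 696.400 − 598.500 = 97.900 ms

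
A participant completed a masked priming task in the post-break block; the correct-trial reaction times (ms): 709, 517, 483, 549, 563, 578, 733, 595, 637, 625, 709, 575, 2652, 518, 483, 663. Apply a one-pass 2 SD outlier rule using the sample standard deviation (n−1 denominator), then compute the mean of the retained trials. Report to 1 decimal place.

n = 16, ΣRT = 11589, M = 724.312
Σ(x−M)² = 4056955.44; s = √(4056955.44/15) = 520.061
Cutoffs: 724.312 ± 2·520.061 → [-315.8, 1764.4]
Outside: 2652 → excluded.
Retained (n=15): Σ = 8937, mean = 8937/15 = 595.800

595.8 ms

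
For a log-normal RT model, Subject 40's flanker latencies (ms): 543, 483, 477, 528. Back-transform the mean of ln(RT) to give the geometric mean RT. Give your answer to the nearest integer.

507 ms

ln(RT): 6.2971, 6.1800, 6.1675, 6.2691
Mean ln(RT) = 24.9137/4 = 6.22843
Geometric mean = exp(6.22843) = 506.96 ms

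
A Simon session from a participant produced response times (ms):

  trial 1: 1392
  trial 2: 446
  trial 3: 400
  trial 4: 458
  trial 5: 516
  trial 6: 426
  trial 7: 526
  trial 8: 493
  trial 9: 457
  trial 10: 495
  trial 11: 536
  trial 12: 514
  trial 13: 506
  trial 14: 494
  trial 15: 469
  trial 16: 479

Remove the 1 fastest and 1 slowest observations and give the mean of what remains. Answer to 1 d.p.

486.8 ms

Sorted: 400, 426, 446, 457, 458, 469, 479, 493, 494, 495, 506, 514, 516, 526, 536, 1392
Drop lowest 1 (400) and highest 1 (1392)
Remaining (n=14): Σ = 6815, mean = 6815/14 = 486.786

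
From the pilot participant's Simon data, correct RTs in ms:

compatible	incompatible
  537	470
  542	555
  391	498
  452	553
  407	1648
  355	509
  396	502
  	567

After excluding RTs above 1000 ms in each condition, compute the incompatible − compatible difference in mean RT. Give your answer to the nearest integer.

incompatible: exclude 1648
M(compatible) = 3080/7 = 440.000
M(incompatible) = 3654/7 = 522.000
Difference = 522.000 − 440.000 = 82.000 ms

82 ms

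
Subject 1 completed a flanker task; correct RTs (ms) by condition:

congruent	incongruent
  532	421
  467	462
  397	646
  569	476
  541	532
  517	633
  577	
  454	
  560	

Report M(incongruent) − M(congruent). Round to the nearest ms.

M(congruent) = 4614/9 = 512.667
M(incongruent) = 3170/6 = 528.333
Difference = 528.333 − 512.667 = 15.667 ms

16 ms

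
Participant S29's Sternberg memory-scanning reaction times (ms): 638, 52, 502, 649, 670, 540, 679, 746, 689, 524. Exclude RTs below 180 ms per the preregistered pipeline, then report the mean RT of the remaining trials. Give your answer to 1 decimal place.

626.3 ms

Excluded: 52
Retained (n=9): Σ = 5637
Mean = 5637/9 = 626.3333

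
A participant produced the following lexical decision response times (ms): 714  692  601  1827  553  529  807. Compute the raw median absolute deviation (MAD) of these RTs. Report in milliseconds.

Sorted: 529, 553, 601, 692, 714, 807, 1827 → median = 692
|x − 692|: 22, 0, 91, 1135, 139, 163, 115
Sorted deviations: 0, 22, 91, 115, 139, 163, 1135 → MAD = 115

115 ms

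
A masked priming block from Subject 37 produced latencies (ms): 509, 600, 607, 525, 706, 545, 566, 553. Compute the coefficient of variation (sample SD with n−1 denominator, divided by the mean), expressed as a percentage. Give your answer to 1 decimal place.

n = 8, Σ = 4611, M = 576.3750
Σ(x−M)² = 27115.875; s = √(27115.875/7) = 62.2390
CV = 62.2390 / 576.3750 = 0.10798 = 10.798%

10.8%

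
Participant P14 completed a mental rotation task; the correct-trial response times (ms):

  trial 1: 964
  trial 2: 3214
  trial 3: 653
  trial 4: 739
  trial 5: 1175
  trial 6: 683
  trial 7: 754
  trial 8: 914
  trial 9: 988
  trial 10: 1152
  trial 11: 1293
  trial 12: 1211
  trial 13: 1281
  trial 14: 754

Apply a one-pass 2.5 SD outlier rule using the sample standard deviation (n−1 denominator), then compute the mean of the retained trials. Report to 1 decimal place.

n = 14, ΣRT = 15775, M = 1126.786
Σ(x−M)² = 5358698.36; s = √(5358698.36/13) = 642.034
Cutoffs: 1126.786 ± 2.5·642.034 → [-478.3, 2731.9]
Outside: 3214 → excluded.
Retained (n=13): Σ = 12561, mean = 12561/13 = 966.231

966.2 ms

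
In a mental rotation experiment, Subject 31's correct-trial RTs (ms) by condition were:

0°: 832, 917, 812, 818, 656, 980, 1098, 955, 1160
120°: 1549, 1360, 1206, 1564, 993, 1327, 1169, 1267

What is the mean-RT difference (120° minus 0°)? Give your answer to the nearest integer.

M(0°) = 8228/9 = 914.222
M(120°) = 10435/8 = 1304.375
Difference = 1304.375 − 914.222 = 390.153 ms

390 ms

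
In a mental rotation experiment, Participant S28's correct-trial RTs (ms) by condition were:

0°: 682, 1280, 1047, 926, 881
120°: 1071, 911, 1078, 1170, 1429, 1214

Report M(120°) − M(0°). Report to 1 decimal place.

182.3 ms

M(0°) = 4816/5 = 963.200
M(120°) = 6873/6 = 1145.500
Difference = 1145.500 − 963.200 = 182.300 ms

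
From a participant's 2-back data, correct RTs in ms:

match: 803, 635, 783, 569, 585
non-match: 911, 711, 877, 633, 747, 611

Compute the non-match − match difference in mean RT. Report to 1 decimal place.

M(match) = 3375/5 = 675.000
M(non-match) = 4490/6 = 748.333
Difference = 748.333 − 675.000 = 73.333 ms

73.3 ms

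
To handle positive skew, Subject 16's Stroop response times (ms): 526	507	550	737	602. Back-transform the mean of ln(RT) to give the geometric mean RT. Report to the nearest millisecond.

ln(RT): 6.2653, 6.2285, 6.3099, 6.6026, 6.4003
Mean ln(RT) = 31.8066/5 = 6.36132
Geometric mean = exp(6.36132) = 579.01 ms

579 ms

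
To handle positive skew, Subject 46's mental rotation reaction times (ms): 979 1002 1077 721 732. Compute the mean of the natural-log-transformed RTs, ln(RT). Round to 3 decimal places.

ln(RT): 6.8865, 6.9098, 6.9819, 6.5806, 6.5958
Σ ln(RT) = 33.9546
Mean = 33.9546/5 = 6.79093

6.791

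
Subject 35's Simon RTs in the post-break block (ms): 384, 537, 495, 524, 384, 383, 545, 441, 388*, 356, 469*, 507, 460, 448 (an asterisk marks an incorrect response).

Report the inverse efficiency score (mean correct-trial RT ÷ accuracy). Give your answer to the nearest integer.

Correct trials (n=12): 384, 537, 495, 524, 384, 383, 545, 441, 356, 507, 460, 448
Mean correct RT = 5464/12 = 455.3333 ms
Proportion correct = 12/14
IES = 455.3333 / (12/14) = 531.222 ms

531 ms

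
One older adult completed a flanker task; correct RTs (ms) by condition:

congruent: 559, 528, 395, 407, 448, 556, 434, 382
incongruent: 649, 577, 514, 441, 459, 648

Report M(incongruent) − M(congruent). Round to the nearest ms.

84 ms

M(congruent) = 3709/8 = 463.625
M(incongruent) = 3288/6 = 548.000
Difference = 548.000 − 463.625 = 84.375 ms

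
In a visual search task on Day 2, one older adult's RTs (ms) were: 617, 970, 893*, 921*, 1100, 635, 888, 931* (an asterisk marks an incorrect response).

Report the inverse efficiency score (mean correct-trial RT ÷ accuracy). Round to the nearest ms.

Correct trials (n=5): 617, 970, 1100, 635, 888
Mean correct RT = 4210/5 = 842.0000 ms
Proportion correct = 5/8
IES = 842.0000 / (5/8) = 1347.200 ms

1347 ms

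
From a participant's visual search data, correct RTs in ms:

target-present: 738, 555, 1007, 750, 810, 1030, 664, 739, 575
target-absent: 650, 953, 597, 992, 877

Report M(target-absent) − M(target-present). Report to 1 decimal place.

M(target-present) = 6868/9 = 763.111
M(target-absent) = 4069/5 = 813.800
Difference = 813.800 − 763.111 = 50.689 ms

50.7 ms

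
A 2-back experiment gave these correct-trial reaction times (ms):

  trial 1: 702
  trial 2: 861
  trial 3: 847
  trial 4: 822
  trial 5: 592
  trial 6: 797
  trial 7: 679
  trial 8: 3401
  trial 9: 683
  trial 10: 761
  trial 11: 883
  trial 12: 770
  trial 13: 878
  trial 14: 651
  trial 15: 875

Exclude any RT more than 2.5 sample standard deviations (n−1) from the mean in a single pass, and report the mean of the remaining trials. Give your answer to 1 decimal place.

771.5 ms

n = 15, ΣRT = 14202, M = 946.800
Σ(x−M)² = 6572788.40; s = √(6572788.40/14) = 685.190
Cutoffs: 946.800 ± 2.5·685.190 → [-766.2, 2659.8]
Outside: 3401 → excluded.
Retained (n=14): Σ = 10801, mean = 10801/14 = 771.500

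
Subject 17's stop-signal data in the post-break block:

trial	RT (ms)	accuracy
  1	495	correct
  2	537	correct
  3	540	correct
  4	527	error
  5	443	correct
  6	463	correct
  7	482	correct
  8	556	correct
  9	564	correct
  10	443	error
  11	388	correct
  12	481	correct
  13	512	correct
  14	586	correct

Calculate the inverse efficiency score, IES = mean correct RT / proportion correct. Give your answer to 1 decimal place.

Correct trials (n=12): 495, 537, 540, 443, 463, 482, 556, 564, 388, 481, 512, 586
Mean correct RT = 6047/12 = 503.9167 ms
Proportion correct = 12/14
IES = 503.9167 / (12/14) = 587.903 ms

587.9 ms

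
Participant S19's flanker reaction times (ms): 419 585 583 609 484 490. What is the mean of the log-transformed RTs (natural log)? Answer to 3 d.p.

6.261

ln(RT): 6.0379, 6.3716, 6.3682, 6.4118, 6.1821, 6.1944
Σ ln(RT) = 37.5660
Mean = 37.5660/6 = 6.26100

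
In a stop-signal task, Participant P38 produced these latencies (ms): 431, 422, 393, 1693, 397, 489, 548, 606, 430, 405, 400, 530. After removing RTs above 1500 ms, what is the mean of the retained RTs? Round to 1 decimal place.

Excluded: 1693
Retained (n=11): Σ = 5051
Mean = 5051/11 = 459.1818

459.2 ms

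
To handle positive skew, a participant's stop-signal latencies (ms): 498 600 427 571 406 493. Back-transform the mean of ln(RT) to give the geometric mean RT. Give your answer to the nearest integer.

494 ms

ln(RT): 6.2106, 6.3969, 6.0568, 6.3474, 6.0064, 6.2005
Mean ln(RT) = 37.2186/6 = 6.20309
Geometric mean = exp(6.20309) = 494.28 ms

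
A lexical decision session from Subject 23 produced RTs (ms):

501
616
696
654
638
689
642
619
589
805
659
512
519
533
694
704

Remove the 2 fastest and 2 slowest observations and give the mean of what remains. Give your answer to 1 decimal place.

629.0 ms

Sorted: 501, 512, 519, 533, 589, 616, 619, 638, 642, 654, 659, 689, 694, 696, 704, 805
Drop lowest 2 (501, 512) and highest 2 (704, 805)
Remaining (n=12): Σ = 7548, mean = 7548/12 = 629.000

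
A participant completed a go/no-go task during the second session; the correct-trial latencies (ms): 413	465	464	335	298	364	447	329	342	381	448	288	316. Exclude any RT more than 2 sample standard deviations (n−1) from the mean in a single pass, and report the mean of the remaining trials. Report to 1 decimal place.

376.2 ms

n = 13, ΣRT = 4890, M = 376.154
Σ(x−M)² = 49901.69; s = √(49901.69/12) = 64.486
Cutoffs: 376.154 ± 2·64.486 → [247.2, 505.1]
No RTs fall outside the cutoffs; all 13 retained. Mean = 4890/13 = 376.154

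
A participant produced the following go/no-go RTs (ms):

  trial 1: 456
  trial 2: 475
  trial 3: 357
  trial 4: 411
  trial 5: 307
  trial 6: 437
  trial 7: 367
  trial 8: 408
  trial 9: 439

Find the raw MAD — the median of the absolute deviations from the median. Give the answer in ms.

Sorted: 307, 357, 367, 408, 411, 437, 439, 456, 475 → median = 411
|x − 411|: 45, 64, 54, 0, 104, 26, 44, 3, 28
Sorted deviations: 0, 3, 26, 28, 44, 45, 54, 64, 104 → MAD = 44

44 ms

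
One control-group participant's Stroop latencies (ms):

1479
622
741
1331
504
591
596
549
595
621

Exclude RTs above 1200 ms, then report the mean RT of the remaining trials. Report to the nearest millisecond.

Excluded: 1331, 1479
Retained (n=8): Σ = 4819
Mean = 4819/8 = 602.3750

602 ms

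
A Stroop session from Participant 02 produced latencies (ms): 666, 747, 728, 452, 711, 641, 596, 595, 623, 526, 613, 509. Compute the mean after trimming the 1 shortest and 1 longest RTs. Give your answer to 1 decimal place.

620.8 ms

Sorted: 452, 509, 526, 595, 596, 613, 623, 641, 666, 711, 728, 747
Drop lowest 1 (452) and highest 1 (747)
Remaining (n=10): Σ = 6208, mean = 6208/10 = 620.800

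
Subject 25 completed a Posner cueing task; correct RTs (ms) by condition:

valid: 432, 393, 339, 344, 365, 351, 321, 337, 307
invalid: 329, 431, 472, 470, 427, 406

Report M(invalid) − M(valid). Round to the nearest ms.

M(valid) = 3189/9 = 354.333
M(invalid) = 2535/6 = 422.500
Difference = 422.500 − 354.333 = 68.167 ms

68 ms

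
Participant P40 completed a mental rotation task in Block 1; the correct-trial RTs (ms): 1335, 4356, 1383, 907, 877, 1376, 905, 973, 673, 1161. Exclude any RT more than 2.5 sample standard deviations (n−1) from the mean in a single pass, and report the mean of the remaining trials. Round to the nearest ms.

1066 ms

n = 10, ΣRT = 13946, M = 1394.600
Σ(x−M)² = 10272316.40; s = √(10272316.40/9) = 1068.348
Cutoffs: 1394.600 ± 2.5·1068.348 → [-1276.3, 4065.5]
Outside: 4356 → excluded.
Retained (n=9): Σ = 9590, mean = 9590/9 = 1065.556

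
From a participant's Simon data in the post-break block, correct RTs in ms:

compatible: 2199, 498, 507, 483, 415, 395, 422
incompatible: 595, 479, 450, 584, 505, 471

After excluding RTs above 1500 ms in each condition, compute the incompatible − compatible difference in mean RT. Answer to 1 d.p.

compatible: exclude 2199
M(compatible) = 2720/6 = 453.333
M(incompatible) = 3084/6 = 514.000
Difference = 514.000 − 453.333 = 60.667 ms

60.7 ms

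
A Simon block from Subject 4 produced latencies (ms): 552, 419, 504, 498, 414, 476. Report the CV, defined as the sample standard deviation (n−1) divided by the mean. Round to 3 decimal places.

0.111

n = 6, Σ = 2863, M = 477.1667
Σ(x−M)² = 14128.833; s = √(14128.833/5) = 53.1579
CV = 53.1579 / 477.1667 = 0.11140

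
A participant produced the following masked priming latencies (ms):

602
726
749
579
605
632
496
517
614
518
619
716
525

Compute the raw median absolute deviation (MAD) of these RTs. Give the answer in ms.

80 ms

Sorted: 496, 517, 518, 525, 579, 602, 605, 614, 619, 632, 716, 726, 749 → median = 605
|x − 605|: 3, 121, 144, 26, 0, 27, 109, 88, 9, 87, 14, 111, 80
Sorted deviations: 0, 3, 9, 14, 26, 27, 80, 87, 88, 109, 111, 121, 144 → MAD = 80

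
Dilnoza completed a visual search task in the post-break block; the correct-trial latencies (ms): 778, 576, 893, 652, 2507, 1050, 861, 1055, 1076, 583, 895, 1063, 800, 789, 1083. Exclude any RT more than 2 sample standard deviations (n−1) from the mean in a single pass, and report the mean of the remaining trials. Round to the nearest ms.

868 ms

n = 15, ΣRT = 14661, M = 977.400
Σ(x−M)² = 2935915.60; s = √(2935915.60/14) = 457.939
Cutoffs: 977.400 ± 2·457.939 → [61.5, 1893.3]
Outside: 2507 → excluded.
Retained (n=14): Σ = 12154, mean = 12154/14 = 868.143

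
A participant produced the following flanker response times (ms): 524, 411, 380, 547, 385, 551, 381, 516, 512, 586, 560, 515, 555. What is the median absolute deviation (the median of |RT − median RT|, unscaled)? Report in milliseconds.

Sorted: 380, 381, 385, 411, 512, 515, 516, 524, 547, 551, 555, 560, 586 → median = 516
|x − 516|: 8, 105, 136, 31, 131, 35, 135, 0, 4, 70, 44, 1, 39
Sorted deviations: 0, 1, 4, 8, 31, 35, 39, 44, 70, 105, 131, 135, 136 → MAD = 39

39 ms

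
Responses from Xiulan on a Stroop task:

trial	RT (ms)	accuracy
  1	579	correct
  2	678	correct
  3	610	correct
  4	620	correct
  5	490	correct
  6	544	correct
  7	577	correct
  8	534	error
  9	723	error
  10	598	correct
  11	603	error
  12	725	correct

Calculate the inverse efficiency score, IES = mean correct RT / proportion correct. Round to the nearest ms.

803 ms

Correct trials (n=9): 579, 678, 610, 620, 490, 544, 577, 598, 725
Mean correct RT = 5421/9 = 602.3333 ms
Proportion correct = 9/12
IES = 602.3333 / (9/12) = 803.111 ms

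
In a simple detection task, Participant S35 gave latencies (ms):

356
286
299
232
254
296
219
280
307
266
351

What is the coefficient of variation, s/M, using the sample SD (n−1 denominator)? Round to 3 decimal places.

0.151

n = 11, Σ = 3146, M = 286.0000
Σ(x−M)² = 18700.000; s = √(18700.000/10) = 43.2435
CV = 43.2435 / 286.0000 = 0.15120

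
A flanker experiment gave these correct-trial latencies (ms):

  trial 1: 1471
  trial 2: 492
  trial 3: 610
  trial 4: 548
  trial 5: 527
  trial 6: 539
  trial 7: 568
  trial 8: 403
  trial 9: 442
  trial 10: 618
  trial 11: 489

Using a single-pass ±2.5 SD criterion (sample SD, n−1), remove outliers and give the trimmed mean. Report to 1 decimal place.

523.6 ms

n = 11, ΣRT = 6707, M = 609.727
Σ(x−M)² = 858560.18; s = √(858560.18/10) = 293.012
Cutoffs: 609.727 ± 2.5·293.012 → [-122.8, 1342.3]
Outside: 1471 → excluded.
Retained (n=10): Σ = 5236, mean = 5236/10 = 523.600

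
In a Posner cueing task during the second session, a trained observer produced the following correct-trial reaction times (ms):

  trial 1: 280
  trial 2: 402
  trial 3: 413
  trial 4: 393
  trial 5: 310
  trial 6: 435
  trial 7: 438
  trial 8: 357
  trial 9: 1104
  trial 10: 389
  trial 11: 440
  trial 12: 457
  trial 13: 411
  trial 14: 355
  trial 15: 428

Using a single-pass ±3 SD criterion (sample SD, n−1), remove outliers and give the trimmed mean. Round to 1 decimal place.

n = 15, ΣRT = 6612, M = 440.800
Σ(x−M)² = 505786.40; s = √(505786.40/14) = 190.073
Cutoffs: 440.800 ± 3·190.073 → [-129.4, 1011.0]
Outside: 1104 → excluded.
Retained (n=14): Σ = 5508, mean = 5508/14 = 393.429

393.4 ms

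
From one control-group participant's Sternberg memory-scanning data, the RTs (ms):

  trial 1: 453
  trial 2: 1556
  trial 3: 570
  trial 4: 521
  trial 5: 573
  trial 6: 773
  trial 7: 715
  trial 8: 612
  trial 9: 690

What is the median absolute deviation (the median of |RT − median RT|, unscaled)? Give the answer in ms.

Sorted: 453, 521, 570, 573, 612, 690, 715, 773, 1556 → median = 612
|x − 612|: 159, 944, 42, 91, 39, 161, 103, 0, 78
Sorted deviations: 0, 39, 42, 78, 91, 103, 159, 161, 944 → MAD = 91

91 ms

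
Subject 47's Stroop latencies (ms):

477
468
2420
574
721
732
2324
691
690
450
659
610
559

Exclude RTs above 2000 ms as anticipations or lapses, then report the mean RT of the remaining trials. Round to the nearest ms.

603 ms

Excluded: 2324, 2420
Retained (n=11): Σ = 6631
Mean = 6631/11 = 602.8182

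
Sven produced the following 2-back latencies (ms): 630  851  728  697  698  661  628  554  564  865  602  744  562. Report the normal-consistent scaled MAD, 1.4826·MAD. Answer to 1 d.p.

Sorted: 554, 562, 564, 602, 628, 630, 661, 697, 698, 728, 744, 851, 865 → median = 661
|x − 661| sorted: 0, 31, 33, 36, 37, 59, 67, 83, 97, 99, 107, 190, 204 → MAD = 67
Robust SD ≈ 1.4826 × 67 = 99.334

99.3 ms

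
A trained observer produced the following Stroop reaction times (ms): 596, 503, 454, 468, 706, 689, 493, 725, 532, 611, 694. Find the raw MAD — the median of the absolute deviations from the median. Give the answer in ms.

98 ms

Sorted: 454, 468, 493, 503, 532, 596, 611, 689, 694, 706, 725 → median = 596
|x − 596|: 0, 93, 142, 128, 110, 93, 103, 129, 64, 15, 98
Sorted deviations: 0, 15, 64, 93, 93, 98, 103, 110, 128, 129, 142 → MAD = 98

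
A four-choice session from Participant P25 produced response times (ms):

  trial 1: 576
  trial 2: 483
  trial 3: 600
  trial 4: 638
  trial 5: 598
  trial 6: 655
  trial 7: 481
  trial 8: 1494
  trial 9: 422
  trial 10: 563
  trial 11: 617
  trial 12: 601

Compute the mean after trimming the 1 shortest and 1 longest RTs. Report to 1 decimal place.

581.2 ms

Sorted: 422, 481, 483, 563, 576, 598, 600, 601, 617, 638, 655, 1494
Drop lowest 1 (422) and highest 1 (1494)
Remaining (n=10): Σ = 5812, mean = 5812/10 = 581.200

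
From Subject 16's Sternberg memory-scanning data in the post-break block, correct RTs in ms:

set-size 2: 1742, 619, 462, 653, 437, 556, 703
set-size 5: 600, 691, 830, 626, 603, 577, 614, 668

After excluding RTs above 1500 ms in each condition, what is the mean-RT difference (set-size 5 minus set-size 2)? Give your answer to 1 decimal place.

79.5 ms

set-size 2: exclude 1742
M(set-size 2) = 3430/6 = 571.667
M(set-size 5) = 5209/8 = 651.125
Difference = 651.125 − 571.667 = 79.458 ms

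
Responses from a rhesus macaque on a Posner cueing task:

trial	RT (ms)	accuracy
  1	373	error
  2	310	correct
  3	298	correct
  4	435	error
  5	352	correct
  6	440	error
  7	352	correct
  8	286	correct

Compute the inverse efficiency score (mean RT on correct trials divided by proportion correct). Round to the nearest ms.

511 ms

Correct trials (n=5): 310, 298, 352, 352, 286
Mean correct RT = 1598/5 = 319.6000 ms
Proportion correct = 5/8
IES = 319.6000 / (5/8) = 511.360 ms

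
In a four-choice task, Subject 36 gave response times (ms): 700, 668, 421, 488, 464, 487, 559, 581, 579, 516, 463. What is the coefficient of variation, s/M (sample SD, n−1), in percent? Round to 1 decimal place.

n = 11, Σ = 5926, M = 538.7273
Σ(x−M)² = 77484.182; s = √(77484.182/10) = 88.0251
CV = 88.0251 / 538.7273 = 0.16339 = 16.339%

16.3%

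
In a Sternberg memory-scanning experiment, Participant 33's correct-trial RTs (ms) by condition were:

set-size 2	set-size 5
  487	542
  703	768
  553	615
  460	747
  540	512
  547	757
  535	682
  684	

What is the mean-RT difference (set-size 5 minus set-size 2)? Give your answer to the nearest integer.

97 ms

M(set-size 2) = 4509/8 = 563.625
M(set-size 5) = 4623/7 = 660.429
Difference = 660.429 − 563.625 = 96.804 ms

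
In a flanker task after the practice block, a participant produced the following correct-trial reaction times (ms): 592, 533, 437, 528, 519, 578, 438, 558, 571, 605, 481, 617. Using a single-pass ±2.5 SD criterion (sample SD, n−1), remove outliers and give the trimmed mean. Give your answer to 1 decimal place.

538.1 ms

n = 12, ΣRT = 6457, M = 538.083
Σ(x−M)² = 40670.92; s = √(40670.92/11) = 60.806
Cutoffs: 538.083 ± 2.5·60.806 → [386.1, 690.1]
No RTs fall outside the cutoffs; all 12 retained. Mean = 6457/12 = 538.083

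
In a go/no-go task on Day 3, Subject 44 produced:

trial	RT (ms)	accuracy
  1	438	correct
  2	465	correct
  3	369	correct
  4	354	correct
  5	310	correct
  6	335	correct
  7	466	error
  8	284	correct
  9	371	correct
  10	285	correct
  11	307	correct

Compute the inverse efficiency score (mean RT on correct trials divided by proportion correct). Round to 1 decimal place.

Correct trials (n=10): 438, 465, 369, 354, 310, 335, 284, 371, 285, 307
Mean correct RT = 3518/10 = 351.8000 ms
Proportion correct = 10/11
IES = 351.8000 / (10/11) = 386.980 ms

387.0 ms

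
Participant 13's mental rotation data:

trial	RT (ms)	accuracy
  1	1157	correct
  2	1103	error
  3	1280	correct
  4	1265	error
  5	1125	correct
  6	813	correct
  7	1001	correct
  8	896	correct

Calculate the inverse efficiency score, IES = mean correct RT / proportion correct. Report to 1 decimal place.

Correct trials (n=6): 1157, 1280, 1125, 813, 1001, 896
Mean correct RT = 6272/6 = 1045.3333 ms
Proportion correct = 6/8
IES = 1045.3333 / (6/8) = 1393.778 ms

1393.8 ms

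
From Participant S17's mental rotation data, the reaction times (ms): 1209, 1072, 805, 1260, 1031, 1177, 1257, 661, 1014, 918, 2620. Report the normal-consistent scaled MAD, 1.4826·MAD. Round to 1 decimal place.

Sorted: 661, 805, 918, 1014, 1031, 1072, 1177, 1209, 1257, 1260, 2620 → median = 1072
|x − 1072| sorted: 0, 41, 58, 105, 137, 154, 185, 188, 267, 411, 1548 → MAD = 154
Robust SD ≈ 1.4826 × 154 = 228.320

228.3 ms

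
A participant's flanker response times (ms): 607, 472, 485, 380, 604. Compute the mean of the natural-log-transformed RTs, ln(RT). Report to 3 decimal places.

ln(RT): 6.4085, 6.1570, 6.1841, 5.9402, 6.4036
Σ ln(RT) = 31.0934
Mean = 31.0934/5 = 6.21868

6.219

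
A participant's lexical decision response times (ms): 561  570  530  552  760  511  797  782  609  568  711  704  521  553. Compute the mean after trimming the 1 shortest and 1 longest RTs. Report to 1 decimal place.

618.4 ms

Sorted: 511, 521, 530, 552, 553, 561, 568, 570, 609, 704, 711, 760, 782, 797
Drop lowest 1 (511) and highest 1 (797)
Remaining (n=12): Σ = 7421, mean = 7421/12 = 618.417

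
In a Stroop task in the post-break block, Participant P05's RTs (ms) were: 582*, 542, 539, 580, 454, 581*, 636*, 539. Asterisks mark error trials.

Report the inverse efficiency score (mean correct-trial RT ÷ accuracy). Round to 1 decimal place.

Correct trials (n=5): 542, 539, 580, 454, 539
Mean correct RT = 2654/5 = 530.8000 ms
Proportion correct = 5/8
IES = 530.8000 / (5/8) = 849.280 ms

849.3 ms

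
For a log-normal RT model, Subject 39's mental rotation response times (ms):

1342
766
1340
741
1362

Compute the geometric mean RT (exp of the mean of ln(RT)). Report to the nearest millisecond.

ln(RT): 7.2019, 6.6412, 7.2004, 6.6080, 7.2167
Mean ln(RT) = 34.8682/5 = 6.97365
Geometric mean = exp(6.97365) = 1068.11 ms

1068 ms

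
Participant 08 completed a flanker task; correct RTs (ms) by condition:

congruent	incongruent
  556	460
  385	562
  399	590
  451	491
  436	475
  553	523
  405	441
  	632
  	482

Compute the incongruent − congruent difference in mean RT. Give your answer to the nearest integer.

62 ms

M(congruent) = 3185/7 = 455.000
M(incongruent) = 4656/9 = 517.333
Difference = 517.333 − 455.000 = 62.333 ms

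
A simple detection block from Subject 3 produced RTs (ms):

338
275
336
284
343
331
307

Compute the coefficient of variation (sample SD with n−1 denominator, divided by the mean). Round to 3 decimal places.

n = 7, Σ = 2214, M = 316.2857
Σ(x−M)² = 4623.429; s = √(4623.429/6) = 27.7592
CV = 27.7592 / 316.2857 = 0.08777

0.088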